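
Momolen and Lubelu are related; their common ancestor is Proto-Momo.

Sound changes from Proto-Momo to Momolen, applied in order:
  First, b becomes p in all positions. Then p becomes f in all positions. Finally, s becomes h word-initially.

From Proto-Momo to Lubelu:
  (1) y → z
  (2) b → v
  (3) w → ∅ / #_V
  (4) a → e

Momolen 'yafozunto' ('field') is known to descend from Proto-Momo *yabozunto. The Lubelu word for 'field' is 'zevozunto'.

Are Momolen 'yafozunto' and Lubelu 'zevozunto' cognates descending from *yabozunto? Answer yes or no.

Derive the expected Lubelu reflex of *yabozunto:
Lubelu: *yabozunto > zabozunto > zavozunto > zevozunto  (by unconditioned shift, unconditioned shift, vowel merger)
Lubelu 'zevozunto' matches the regular reflex exactly, so the pair is cognate.

yes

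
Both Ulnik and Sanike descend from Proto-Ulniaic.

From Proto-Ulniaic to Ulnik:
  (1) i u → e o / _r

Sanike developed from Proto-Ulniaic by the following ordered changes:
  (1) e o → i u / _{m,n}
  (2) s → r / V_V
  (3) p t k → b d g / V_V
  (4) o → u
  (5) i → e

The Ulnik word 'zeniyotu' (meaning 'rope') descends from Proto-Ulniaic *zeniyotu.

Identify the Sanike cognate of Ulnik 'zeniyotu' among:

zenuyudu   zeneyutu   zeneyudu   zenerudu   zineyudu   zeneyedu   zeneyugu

Sanike: *zeniyotu > ziniyotu > ziniyodu > ziniyudu > zeneyudu  (by pre-nasal raising, intervocalic voicing, vowel merger, vowel merger)
The other candidates each miss or misapply at least one Sanike change.

zeneyudu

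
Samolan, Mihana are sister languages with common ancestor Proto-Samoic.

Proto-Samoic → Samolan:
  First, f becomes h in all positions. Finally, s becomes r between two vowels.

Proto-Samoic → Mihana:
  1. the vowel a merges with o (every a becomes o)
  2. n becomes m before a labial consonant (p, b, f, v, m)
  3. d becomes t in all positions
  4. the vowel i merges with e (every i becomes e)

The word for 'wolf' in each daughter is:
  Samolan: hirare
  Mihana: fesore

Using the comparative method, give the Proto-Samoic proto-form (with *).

*fisare

Position 4: Samolan has a, Mihana has o. Samolan preserves a here (none of its changes turn any other segment into a), so the proto-segment is *a.
Position 2: Samolan has i, Mihana has e. Samolan preserves i here (none of its changes turn any other segment into i), so the proto-segment is *i.
Position 1: Samolan has h, Mihana has f. Mihana preserves f here (none of its changes turn any other segment into f), so the proto-segment is *f.
This points to *fisare. Verify forward in each daughter:
Samolan: *fisare > hisare > hirare  (by unconditioned shift, rhotacism)
Mihana: *fisare
  fisare → fisore   [vowel merger]
  fisore (rule 2 does not apply)
  fisore (rule 3 does not apply)
  fisore → fesore   [vowel merger]
  giving Mihana fesore.
Only *fisare yields all of Samolan hirare, Mihana fesore.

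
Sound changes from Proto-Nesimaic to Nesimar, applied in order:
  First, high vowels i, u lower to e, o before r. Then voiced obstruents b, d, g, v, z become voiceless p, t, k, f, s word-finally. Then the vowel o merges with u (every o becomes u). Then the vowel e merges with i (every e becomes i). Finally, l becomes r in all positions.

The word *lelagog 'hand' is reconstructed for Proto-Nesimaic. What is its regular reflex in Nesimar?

Nesimar: start from *lelagog.
  rule 1: no change — lelagog
  rule 2 (final devoicing): lelagog → lelagok
  rule 3 (vowel merger): lelagok → lelaguk
  rule 4 (vowel merger): lelaguk → lilaguk
  rule 5 (unconditioned shift): lilaguk → riraguk
  ⇒ Nesimar riraguk

riraguk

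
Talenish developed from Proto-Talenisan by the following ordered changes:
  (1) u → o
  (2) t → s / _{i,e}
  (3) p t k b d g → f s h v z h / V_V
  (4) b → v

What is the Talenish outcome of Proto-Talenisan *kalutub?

kalosov

Talenish: start from *kalutub.
  rule 1 (vowel merger): kalutub → kalotob
  rule 2: no change — kalotob
  rule 3 (intervocalic lenition): kalotob → kalosob
  rule 4 (unconditioned shift): kalosob → kalosov
  ⇒ Talenish kalosov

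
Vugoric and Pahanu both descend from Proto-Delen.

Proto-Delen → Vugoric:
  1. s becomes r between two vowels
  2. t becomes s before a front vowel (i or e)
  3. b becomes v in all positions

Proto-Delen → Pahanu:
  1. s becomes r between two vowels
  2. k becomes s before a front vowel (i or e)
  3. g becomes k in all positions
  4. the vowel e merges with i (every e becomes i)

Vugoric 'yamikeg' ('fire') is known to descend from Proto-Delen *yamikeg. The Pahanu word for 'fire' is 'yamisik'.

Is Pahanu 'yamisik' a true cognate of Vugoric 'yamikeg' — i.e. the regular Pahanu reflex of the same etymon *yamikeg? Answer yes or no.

Derive the expected Pahanu reflex of *yamikeg:
Pahanu: start from *yamikeg.
  rule 1: no change — yamikeg
  rule 2 (palatalisation): yamikeg → yamiseg
  rule 3 (unconditioned shift): yamiseg → yamisek
  rule 4 (vowel merger): yamisek → yamisik
  ⇒ Pahanu yamisik
Pahanu 'yamisik' matches the regular reflex exactly, so the pair is cognate.

yes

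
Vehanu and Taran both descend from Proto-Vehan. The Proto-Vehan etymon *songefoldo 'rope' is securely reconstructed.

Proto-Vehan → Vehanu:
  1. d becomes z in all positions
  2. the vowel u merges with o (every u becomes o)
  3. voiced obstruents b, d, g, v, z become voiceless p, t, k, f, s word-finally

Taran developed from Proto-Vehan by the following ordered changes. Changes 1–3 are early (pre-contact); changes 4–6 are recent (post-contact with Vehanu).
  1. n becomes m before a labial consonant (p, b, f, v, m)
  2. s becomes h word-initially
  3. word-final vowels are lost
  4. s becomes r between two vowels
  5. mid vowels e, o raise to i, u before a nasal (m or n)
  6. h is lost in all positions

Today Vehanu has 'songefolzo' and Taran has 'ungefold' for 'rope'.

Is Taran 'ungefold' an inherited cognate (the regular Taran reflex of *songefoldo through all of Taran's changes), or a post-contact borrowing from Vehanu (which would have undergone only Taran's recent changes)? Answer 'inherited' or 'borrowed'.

inherited

If inherited, *songefoldo would pass through all of Taran's changes:
Taran: start from *songefoldo.
  rule 1: no change — songefoldo
  rule 2 (debuccalisation): songefoldo → hongefoldo
  rule 3 (apocope): hongefoldo → hongefold
  rule 4: no change — hongefold
  rule 5 (pre-nasal raising): hongefold → hungefold
  rule 6 (h-loss): hungefold → ungefold
  ⇒ Taran ungefold
If borrowed from Vehanu 'songefolzo' after the early changes, it would undergo only the recent ones:
  rule 4 (rhotacism): no change (songefolzo)
  rule 5 (pre-nasal raising): songefolzo → sungefolzo
  rule 6 (h-loss): no change (sungefolzo)
  ⇒ as a loan: sungefolzo
Taran 'ungefold' matches the inherited outcome exactly, so it is an inherited cognate, not a loan.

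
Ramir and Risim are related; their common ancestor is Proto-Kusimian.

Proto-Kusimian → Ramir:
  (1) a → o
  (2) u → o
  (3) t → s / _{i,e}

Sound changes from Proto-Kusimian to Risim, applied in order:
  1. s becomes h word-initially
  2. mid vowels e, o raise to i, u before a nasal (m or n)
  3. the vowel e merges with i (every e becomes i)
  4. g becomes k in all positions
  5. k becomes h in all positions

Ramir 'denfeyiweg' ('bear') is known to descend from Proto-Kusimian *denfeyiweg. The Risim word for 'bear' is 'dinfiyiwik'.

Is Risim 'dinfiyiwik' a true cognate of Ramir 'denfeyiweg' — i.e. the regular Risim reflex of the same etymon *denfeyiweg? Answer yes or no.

no

Derive the expected Risim reflex of *denfeyiweg:
Risim: *denfeyiweg > dinfeyiweg > dinfiyiwig > dinfiyiwik > dinfiyiwih  (by pre-nasal raising, vowel merger, unconditioned shift, unconditioned shift)
The regular Risim reflex would be 'dinfiyiwih', but the attested form is 'dinfiyiwik'. The correspondence is irregular, so they are not cognates (the Risim form has a different source).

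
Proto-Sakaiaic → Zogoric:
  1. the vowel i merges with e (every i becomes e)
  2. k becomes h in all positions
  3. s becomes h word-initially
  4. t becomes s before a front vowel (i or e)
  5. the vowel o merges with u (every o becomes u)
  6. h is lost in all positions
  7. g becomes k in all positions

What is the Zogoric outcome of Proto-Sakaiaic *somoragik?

Zogoric: *somoragik > somoragek > somorageh > homorageh > humurageh > umurage > umurake  (by vowel merger, unconditioned shift, debuccalisation, vowel merger, h-loss, unconditioned shift)

umurake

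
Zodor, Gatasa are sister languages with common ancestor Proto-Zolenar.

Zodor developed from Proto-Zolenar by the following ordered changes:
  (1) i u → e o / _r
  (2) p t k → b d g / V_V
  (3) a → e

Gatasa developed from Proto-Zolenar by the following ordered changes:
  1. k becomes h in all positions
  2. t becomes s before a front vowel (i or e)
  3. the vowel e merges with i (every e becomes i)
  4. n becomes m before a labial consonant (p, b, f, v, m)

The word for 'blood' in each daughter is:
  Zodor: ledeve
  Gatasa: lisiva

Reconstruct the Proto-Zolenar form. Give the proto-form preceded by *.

*leteva

Position 3: Zodor has d, Gatasa has s. Taking the neighbouring segments as reconstructed: Zodor d could go back to *t or *d; Gatasa s could go back to *t or *s — the one source consistent with every daughter is *t.
Position 4: Zodor has e, Gatasa has i. Taking the neighbouring segments as reconstructed: Zodor e could go back to *a or *e; Gatasa i could go back to *e or *i — the one source consistent with every daughter is *e.
This points to *leteva. Verify forward in each daughter:
Zodor: start from *leteva.
  rule 1: no change — leteva
  rule 2 (intervocalic voicing): leteva → ledeva
  rule 3 (vowel merger): ledeva → ledeve
  ⇒ Zodor ledeve
Gatasa: *leteva
  leteva (rule 1 does not apply)
  leteva → leseva   [palatalisation]
  leseva → lisiva   [vowel merger]
  lisiva (rule 4 does not apply)
  giving Gatasa lisiva.
Only *leteva yields all of Zodor ledeve, Gatasa lisiva.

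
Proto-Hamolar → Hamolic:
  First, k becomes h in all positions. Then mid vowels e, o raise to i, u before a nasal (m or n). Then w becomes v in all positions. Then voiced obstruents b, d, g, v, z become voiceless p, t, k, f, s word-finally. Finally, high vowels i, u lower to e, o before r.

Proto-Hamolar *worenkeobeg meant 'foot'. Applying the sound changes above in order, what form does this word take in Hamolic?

Hamolic: *worenkeobeg
  worenkeobeg → worenheobeg   [unconditioned shift]
  worenheobeg → worinheobeg   [pre-nasal raising]
  worinheobeg → vorinheobeg   [unconditioned shift]
  vorinheobeg → vorinheobek   [final devoicing]
  vorinheobek (rule 5 does not apply)
  giving Hamolic vorinheobek.

vorinheobek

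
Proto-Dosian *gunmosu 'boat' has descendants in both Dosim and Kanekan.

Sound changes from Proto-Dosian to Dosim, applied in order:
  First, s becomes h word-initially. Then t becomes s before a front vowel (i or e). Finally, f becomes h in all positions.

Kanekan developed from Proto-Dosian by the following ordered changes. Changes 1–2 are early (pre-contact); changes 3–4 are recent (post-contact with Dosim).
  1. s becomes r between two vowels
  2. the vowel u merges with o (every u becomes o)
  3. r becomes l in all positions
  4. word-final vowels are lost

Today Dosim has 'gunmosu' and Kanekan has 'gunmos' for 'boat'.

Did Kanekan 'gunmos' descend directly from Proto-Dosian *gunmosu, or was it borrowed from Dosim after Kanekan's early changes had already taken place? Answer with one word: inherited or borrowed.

borrowed

If inherited, *gunmosu would pass through all of Kanekan's changes:
Kanekan: start from *gunmosu.
  rule 1 (rhotacism): gunmosu → gunmoru
  rule 2 (vowel merger): gunmoru → gonmoro
  rule 3 (unconditioned shift): gonmoro → gonmolo
  rule 4 (apocope): gonmolo → gonmol
  ⇒ Kanekan gonmol
If borrowed from Dosim 'gunmosu' after the early changes, it would undergo only the recent ones:
  rule 3 (unconditioned shift): no change (gunmosu)
  rule 4 (apocope): gunmosu → gunmos
  ⇒ as a loan: gunmos
Kanekan 'gunmos' matches the loan outcome 'gunmos', not the inherited 'gonmol' — it skipped the early Kanekan changes, so it was borrowed from Dosim.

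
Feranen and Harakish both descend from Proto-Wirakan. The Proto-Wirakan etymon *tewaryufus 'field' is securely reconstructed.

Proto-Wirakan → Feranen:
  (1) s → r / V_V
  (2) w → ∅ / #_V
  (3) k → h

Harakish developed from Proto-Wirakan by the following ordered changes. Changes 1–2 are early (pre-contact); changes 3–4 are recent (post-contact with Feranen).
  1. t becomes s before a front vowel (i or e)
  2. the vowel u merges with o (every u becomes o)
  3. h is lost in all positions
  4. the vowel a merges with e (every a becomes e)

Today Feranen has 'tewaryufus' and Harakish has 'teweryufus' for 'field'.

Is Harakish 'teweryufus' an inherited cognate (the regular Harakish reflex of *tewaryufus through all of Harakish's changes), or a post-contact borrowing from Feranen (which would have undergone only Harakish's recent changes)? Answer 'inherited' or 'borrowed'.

borrowed

If inherited, *tewaryufus would pass through all of Harakish's changes:
Harakish: start from *tewaryufus.
  rule 1 (palatalisation): tewaryufus → sewaryufus
  rule 2 (vowel merger): sewaryufus → sewaryofos
  rule 3: no change — sewaryofos
  rule 4 (vowel merger): sewaryofos → seweryofos
  ⇒ Harakish seweryofos
If borrowed from Feranen 'tewaryufus' after the early changes, it would undergo only the recent ones:
  rule 3 (h-loss): no change (tewaryufus)
  rule 4 (vowel merger): tewaryufus → teweryufus
  ⇒ as a loan: teweryufus
Harakish 'teweryufus' matches the loan outcome 'teweryufus', not the inherited 'seweryofos' — it skipped the early Harakish changes, so it was borrowed from Feranen.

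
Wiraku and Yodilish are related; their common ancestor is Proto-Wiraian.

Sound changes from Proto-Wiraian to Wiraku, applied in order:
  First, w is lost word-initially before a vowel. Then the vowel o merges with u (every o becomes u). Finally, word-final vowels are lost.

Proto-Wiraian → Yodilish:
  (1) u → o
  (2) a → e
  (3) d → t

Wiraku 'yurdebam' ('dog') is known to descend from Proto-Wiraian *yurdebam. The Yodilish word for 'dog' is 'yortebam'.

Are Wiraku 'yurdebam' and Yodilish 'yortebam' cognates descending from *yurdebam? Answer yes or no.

Derive the expected Yodilish reflex of *yurdebam:
Yodilish: *yurdebam > yordebam > yordebem > yortebem  (by vowel merger, vowel merger, unconditioned shift)
The regular Yodilish reflex would be 'yortebem', but the attested form is 'yortebam'. The correspondence is irregular, so they are not cognates (the Yodilish form has a different source).

no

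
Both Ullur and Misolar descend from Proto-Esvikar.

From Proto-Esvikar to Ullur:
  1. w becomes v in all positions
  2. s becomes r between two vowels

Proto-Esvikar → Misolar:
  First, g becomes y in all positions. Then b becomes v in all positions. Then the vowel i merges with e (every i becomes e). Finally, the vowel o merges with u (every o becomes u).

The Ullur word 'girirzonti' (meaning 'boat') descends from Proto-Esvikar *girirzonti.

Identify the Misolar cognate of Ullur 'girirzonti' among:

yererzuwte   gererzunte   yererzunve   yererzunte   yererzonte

Misolar: *girirzonti > yirirzonti > yererzonte > yererzunte  (by unconditioned shift, vowel merger, vowel merger)
The other candidates each miss or misapply at least one Misolar change.

yererzunte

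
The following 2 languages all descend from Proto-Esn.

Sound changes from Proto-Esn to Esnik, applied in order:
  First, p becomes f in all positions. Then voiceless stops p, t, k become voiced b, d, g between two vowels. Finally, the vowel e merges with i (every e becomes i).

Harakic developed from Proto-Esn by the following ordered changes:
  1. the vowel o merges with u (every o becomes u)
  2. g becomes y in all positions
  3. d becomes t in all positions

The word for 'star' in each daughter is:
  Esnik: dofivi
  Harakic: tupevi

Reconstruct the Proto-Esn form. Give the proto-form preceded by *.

*dopevi

Position 4: Esnik has i, Harakic has e. Harakic preserves e here (none of its changes turn any other segment into e), so the proto-segment is *e.
Position 3: Esnik has f, Harakic has p. Harakic preserves p here (none of its changes turn any other segment into p), so the proto-segment is *p.
Position 1: Esnik has d, Harakic has t. Taking the neighbouring segments as reconstructed: Esnik d can only go back to *d; Harakic t could go back to *t or *d — the one source consistent with every daughter is *d.
Verify the candidate proto-form against each daughter:
Esnik: start from *dopevi.
  rule 1 (unconditioned shift): dopevi → dofevi
  rule 2: no change — dofevi
  rule 3 (vowel merger): dofevi → dofivi
  ⇒ Esnik dofivi
Harakic: *dopevi
  dopevi → dupevi   [vowel merger]
  dupevi (rule 2 does not apply)
  dupevi → tupevi   [unconditioned shift]
  giving Harakic tupevi.
No other proto-form is consistent with every reflex, so the reconstruction is *dopevi.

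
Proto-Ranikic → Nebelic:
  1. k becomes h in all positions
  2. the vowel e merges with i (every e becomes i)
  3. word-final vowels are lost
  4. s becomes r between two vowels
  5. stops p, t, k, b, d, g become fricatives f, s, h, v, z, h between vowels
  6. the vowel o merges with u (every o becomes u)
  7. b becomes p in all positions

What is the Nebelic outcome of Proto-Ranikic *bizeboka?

Nebelic: *bizeboka
  bizeboka → bizeboha   [unconditioned shift]
  bizeboha → biziboha   [vowel merger]
  biziboha → biziboh   [apocope]
  biziboh (rule 4 does not apply)
  biziboh → bizivoh   [intervocalic lenition]
  bizivoh → bizivuh   [vowel merger]
  bizivuh → pizivuh   [unconditioned shift]
  giving Nebelic pizivuh.

pizivuh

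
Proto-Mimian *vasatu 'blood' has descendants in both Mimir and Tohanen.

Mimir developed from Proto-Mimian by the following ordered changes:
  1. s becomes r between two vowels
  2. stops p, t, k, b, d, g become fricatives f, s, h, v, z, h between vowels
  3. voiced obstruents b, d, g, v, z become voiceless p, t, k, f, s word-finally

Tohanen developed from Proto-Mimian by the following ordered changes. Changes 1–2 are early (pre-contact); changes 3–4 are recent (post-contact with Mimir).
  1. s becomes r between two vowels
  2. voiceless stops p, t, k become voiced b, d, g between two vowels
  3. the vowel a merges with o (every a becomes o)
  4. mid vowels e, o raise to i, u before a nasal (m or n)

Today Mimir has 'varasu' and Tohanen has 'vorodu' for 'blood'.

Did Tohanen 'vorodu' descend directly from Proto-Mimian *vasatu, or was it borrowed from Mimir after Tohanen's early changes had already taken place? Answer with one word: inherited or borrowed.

inherited

If inherited, *vasatu would pass through all of Tohanen's changes:
Tohanen: *vasatu
  vasatu → varatu   [rhotacism]
  varatu → varadu   [intervocalic voicing]
  varadu → vorodu   [vowel merger]
  vorodu (rule 4 does not apply)
  giving Tohanen vorodu.
If borrowed from Mimir 'varasu' after the early changes, it would undergo only the recent ones:
  rule 3 (vowel merger): varasu → vorosu
  rule 4 (pre-nasal raising): no change (vorosu)
  ⇒ as a loan: vorosu
Tohanen 'vorodu' matches the inherited outcome exactly, so it is an inherited cognate, not a loan.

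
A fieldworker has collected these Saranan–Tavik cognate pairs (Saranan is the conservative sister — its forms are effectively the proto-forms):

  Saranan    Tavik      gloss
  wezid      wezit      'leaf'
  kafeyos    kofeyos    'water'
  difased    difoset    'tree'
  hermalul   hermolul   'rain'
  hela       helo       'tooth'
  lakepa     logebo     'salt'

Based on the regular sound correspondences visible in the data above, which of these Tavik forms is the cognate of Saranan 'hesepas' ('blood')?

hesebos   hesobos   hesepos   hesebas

hesebos

lakepa ~ logebo — Saranan p corresponds to Tavik b between vowels (before a back vowel).
difased ~ difoset, hermalul ~ hermolul — Saranan a corresponds to Tavik o after a consonant, before a consonant other than r, m, n, p, b, f, v.
Applying these to Saranan 'hesepas':
  hesepas → hesebas   (p→b between vowels (before a back vowel))
  hesebas → hesebos   (a→o after a consonant, before a consonant other than r, m, n, p, b, f, v)
So the Tavik cognate is 'hesebos'.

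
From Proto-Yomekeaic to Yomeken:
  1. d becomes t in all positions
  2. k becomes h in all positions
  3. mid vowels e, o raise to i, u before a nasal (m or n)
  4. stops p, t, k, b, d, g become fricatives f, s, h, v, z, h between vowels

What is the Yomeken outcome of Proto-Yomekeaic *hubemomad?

huvimumat

Yomeken: *hubemomad > hubemomat > hubimumat > huvimumat  (by unconditioned shift, pre-nasal raising, intervocalic lenition)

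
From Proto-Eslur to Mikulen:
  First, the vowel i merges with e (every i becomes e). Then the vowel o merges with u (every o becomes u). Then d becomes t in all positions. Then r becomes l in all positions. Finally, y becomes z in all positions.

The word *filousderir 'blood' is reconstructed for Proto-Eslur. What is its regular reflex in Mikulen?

Mikulen: *filousderir > felousderer > feluusderer > feluusterer > feluustelel  (by vowel merger, vowel merger, unconditioned shift, unconditioned shift)

feluustelel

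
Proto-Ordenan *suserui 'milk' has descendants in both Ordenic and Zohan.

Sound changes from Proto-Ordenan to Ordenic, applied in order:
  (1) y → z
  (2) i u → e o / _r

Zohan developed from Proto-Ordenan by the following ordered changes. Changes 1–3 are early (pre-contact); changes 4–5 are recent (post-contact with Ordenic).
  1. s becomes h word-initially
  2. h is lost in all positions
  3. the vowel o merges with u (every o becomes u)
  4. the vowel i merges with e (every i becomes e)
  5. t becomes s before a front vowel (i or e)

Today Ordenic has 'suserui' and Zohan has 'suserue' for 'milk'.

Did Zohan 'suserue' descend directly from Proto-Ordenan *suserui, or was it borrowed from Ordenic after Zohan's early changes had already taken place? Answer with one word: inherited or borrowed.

borrowed

If inherited, *suserui would pass through all of Zohan's changes:
Zohan: start from *suserui.
  rule 1 (debuccalisation): suserui → huserui
  rule 2 (h-loss): huserui → userui
  rule 3: no change — userui
  rule 4 (vowel merger): userui → userue
  rule 5: no change — userue
  ⇒ Zohan userue
If borrowed from Ordenic 'suserui' after the early changes, it would undergo only the recent ones:
  rule 4 (vowel merger): suserui → suserue
  rule 5 (palatalisation): no change (suserue)
  ⇒ as a loan: suserue
Zohan 'suserue' matches the loan outcome 'suserue', not the inherited 'userue' — it skipped the early Zohan changes, so it was borrowed from Ordenic.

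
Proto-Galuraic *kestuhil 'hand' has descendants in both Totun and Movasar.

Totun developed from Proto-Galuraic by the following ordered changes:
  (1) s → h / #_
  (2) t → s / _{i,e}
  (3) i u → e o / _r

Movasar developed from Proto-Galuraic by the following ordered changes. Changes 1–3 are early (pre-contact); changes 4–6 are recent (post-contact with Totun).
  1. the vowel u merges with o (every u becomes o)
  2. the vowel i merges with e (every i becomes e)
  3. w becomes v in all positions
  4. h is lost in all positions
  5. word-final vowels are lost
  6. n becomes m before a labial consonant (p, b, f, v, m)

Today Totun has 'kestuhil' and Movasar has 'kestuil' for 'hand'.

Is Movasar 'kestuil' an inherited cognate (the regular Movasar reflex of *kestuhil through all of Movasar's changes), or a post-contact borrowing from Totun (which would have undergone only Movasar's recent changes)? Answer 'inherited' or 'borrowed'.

borrowed

If inherited, *kestuhil would pass through all of Movasar's changes:
Movasar: *kestuhil > kestohil > kestohel > kestoel  (by vowel merger, vowel merger, h-loss)
If borrowed from Totun 'kestuhil' after the early changes, it would undergo only the recent ones:
  rule 4 (h-loss): kestuhil → kestuil
  rule 5 (apocope): no change (kestuil)
  rule 6 (nasal place assimilation): no change (kestuil)
  ⇒ as a loan: kestuil
Movasar 'kestuil' matches the loan outcome 'kestuil', not the inherited 'kestoel' — it skipped the early Movasar changes, so it was borrowed from Totun.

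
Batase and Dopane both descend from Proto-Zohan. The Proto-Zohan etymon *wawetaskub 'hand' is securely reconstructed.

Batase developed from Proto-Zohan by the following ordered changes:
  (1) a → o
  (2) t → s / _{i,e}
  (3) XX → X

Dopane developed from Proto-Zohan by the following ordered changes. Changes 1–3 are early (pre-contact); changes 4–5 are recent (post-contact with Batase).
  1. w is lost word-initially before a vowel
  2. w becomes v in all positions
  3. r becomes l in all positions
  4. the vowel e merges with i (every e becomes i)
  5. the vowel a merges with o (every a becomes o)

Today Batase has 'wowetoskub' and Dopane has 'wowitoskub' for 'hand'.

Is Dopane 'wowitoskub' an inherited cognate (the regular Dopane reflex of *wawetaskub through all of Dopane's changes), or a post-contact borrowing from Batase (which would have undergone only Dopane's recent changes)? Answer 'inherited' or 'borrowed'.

If inherited, *wawetaskub would pass through all of Dopane's changes:
Dopane: *wawetaskub
  wawetaskub → awetaskub   [glide loss]
  awetaskub → avetaskub   [unconditioned shift]
  avetaskub (rule 3 does not apply)
  avetaskub → avitaskub   [vowel merger]
  avitaskub → ovitoskub   [vowel merger]
  giving Dopane ovitoskub.
If borrowed from Batase 'wowetoskub' after the early changes, it would undergo only the recent ones:
  rule 4 (vowel merger): wowetoskub → wowitoskub
  rule 5 (vowel merger): no change (wowitoskub)
  ⇒ as a loan: wowitoskub
Dopane 'wowitoskub' matches the loan outcome 'wowitoskub', not the inherited 'ovitoskub' — it skipped the early Dopane changes, so it was borrowed from Batase.

borrowed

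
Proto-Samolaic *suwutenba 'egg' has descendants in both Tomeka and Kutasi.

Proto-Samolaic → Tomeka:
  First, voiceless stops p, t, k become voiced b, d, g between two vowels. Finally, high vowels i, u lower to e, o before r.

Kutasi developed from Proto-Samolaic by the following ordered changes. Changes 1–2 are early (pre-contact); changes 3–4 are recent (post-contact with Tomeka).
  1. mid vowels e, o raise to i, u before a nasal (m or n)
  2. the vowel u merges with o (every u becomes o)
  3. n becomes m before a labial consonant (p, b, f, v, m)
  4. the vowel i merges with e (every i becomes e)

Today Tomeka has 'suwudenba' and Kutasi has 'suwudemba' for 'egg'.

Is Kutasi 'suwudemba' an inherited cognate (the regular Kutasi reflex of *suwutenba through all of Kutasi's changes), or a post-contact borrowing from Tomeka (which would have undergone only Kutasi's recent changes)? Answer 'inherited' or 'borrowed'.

If inherited, *suwutenba would pass through all of Kutasi's changes:
Kutasi: start from *suwutenba.
  rule 1 (pre-nasal raising): suwutenba → suwutinba
  rule 2 (vowel merger): suwutinba → sowotinba
  rule 3 (nasal place assimilation): sowotinba → sowotimba
  rule 4 (vowel merger): sowotimba → sowotemba
  ⇒ Kutasi sowotemba
If borrowed from Tomeka 'suwudenba' after the early changes, it would undergo only the recent ones:
  rule 3 (nasal place assimilation): suwudenba → suwudemba
  rule 4 (vowel merger): no change (suwudemba)
  ⇒ as a loan: suwudemba
Kutasi 'suwudemba' matches the loan outcome 'suwudemba', not the inherited 'sowotemba' — it skipped the early Kutasi changes, so it was borrowed from Tomeka.

borrowed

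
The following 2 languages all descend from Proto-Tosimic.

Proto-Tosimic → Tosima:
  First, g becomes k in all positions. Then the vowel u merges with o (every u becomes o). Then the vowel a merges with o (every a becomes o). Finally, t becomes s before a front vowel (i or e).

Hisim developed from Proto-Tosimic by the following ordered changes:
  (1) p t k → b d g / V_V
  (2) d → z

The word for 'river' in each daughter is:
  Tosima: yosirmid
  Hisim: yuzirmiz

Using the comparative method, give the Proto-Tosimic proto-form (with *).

Position 3: Tosima has s, Hisim has z. Taking the neighbouring segments as reconstructed: Tosima s could go back to *t or *s; Hisim z could go back to *t or *d or *z — the one source consistent with every daughter is *t.
Position 2: Tosima has o, Hisim has u. Hisim preserves u here (none of its changes turn any other segment into u), so the proto-segment is *u.
Position 8: Tosima has d, Hisim has z. Tosima preserves d here (none of its changes turn any other segment into d), so the proto-segment is *d.
Continuing position by position gives *yutirmid; check it forward:
Tosima: start from *yutirmid.
  rule 1: no change — yutirmid
  rule 2 (vowel merger): yutirmid → yotirmid
  rule 3: no change — yotirmid
  rule 4 (palatalisation): yotirmid → yosirmid
  ⇒ Tosima yosirmid
Hisim: start from *yutirmid.
  rule 1 (intervocalic voicing): yutirmid → yudirmid
  rule 2 (unconditioned shift): yudirmid → yuzirmiz
  ⇒ Hisim yuzirmiz
*yutirmid is the unique common source.

*yutirmid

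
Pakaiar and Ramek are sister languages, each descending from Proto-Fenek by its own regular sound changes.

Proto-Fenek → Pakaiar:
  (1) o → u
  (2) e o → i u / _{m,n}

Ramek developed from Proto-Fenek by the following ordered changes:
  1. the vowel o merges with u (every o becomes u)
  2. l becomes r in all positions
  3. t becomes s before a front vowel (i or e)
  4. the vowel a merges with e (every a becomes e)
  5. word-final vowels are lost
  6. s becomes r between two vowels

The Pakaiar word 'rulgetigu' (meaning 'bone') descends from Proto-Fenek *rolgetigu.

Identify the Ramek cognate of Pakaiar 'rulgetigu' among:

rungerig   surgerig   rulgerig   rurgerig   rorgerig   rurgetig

rurgerig

Ramek: *rolgetigu > rulgetigu > rurgetigu > rurgesigu > rurgesig > rurgerig  (by vowel merger, unconditioned shift, palatalisation, apocope, rhotacism)
Among the options, 'rurgerig' alone shows every Ramek change applied in order.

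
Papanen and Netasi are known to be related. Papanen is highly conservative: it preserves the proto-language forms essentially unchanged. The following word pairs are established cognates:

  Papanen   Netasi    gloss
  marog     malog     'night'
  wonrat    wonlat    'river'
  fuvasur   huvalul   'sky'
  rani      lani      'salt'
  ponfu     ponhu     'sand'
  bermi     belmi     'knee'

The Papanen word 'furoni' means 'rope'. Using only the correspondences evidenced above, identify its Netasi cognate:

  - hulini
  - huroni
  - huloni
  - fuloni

fuvasur ~ huvalul — Papanen f corresponds to Netasi h word-initially before a back vowel.
marog ~ malog — Papanen r corresponds to Netasi l between vowels (before a back vowel).
Applying these to Papanen 'furoni':
  furoni → huroni   (f→h word-initially before a back vowel)
  huroni → huloni   (r→l between vowels (before a back vowel))
So the Netasi cognate is 'huloni'.

huloni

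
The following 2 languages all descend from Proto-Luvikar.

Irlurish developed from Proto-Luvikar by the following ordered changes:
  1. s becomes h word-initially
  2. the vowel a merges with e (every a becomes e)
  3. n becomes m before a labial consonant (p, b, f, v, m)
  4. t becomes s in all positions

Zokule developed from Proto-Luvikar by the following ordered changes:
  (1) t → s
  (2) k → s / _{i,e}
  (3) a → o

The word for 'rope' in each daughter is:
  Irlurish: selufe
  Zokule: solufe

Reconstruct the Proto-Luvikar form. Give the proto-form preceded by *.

*talufe

Position 1: Irlurish has s, Zokule has s. Taking the neighbouring segments as reconstructed: Irlurish s can only go back to *t; Zokule s could go back to *t or *s — the one source consistent with every daughter is *t.
Position 2: Irlurish has e, Zokule has o. Taking the neighbouring segments as reconstructed: Irlurish e could go back to *a or *e; Zokule o could go back to *a or *o — the one source consistent with every daughter is *a.
Verify the candidate proto-form against each daughter:
Irlurish: *talufe
  talufe (rule 1 does not apply)
  talufe → telufe   [vowel merger]
  telufe (rule 3 does not apply)
  telufe → selufe   [unconditioned shift]
  giving Irlurish selufe.
Zokule: *talufe
  talufe → salufe   [unconditioned shift]
  salufe (rule 2 does not apply)
  salufe → solufe   [vowel merger]
  giving Zokule solufe.
Only *talufe yields all of Irlurish selufe, Zokule solufe.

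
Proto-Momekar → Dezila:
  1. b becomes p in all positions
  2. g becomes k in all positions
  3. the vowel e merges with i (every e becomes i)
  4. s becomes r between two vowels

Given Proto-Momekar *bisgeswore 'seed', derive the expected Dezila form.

Dezila: *bisgeswore
  bisgeswore → pisgeswore   [unconditioned shift]
  pisgeswore → piskeswore   [unconditioned shift]
  piskeswore → piskiswori   [vowel merger]
  piskiswori (rule 4 does not apply)
  giving Dezila piskiswori.

piskiswori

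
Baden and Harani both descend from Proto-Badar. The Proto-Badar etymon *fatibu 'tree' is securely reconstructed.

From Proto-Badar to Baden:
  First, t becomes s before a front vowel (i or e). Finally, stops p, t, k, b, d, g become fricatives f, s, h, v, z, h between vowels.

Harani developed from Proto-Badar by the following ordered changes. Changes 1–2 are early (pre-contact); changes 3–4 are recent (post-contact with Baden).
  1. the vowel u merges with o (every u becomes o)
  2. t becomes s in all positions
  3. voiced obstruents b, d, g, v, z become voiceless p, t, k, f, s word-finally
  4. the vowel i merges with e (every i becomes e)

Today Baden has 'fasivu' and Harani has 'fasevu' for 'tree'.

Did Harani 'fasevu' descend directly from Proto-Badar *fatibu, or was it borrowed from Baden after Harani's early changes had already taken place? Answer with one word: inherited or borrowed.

borrowed

If inherited, *fatibu would pass through all of Harani's changes:
Harani: start from *fatibu.
  rule 1 (vowel merger): fatibu → fatibo
  rule 2 (unconditioned shift): fatibo → fasibo
  rule 3: no change — fasibo
  rule 4 (vowel merger): fasibo → fasebo
  ⇒ Harani fasebo
If borrowed from Baden 'fasivu' after the early changes, it would undergo only the recent ones:
  rule 3 (final devoicing): no change (fasivu)
  rule 4 (vowel merger): fasivu → fasevu
  ⇒ as a loan: fasevu
Harani 'fasevu' matches the loan outcome 'fasevu', not the inherited 'fasebo' — it skipped the early Harani changes, so it was borrowed from Baden.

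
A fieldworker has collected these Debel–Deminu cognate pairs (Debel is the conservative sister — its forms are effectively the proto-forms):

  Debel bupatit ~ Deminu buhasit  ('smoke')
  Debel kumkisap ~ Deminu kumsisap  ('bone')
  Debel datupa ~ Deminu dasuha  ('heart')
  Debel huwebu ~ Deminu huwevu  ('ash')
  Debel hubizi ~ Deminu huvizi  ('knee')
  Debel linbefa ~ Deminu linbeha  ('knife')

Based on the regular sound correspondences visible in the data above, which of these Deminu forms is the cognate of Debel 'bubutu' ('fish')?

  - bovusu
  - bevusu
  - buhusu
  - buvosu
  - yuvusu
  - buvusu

huwebu ~ huwevu — Debel b corresponds to Deminu v between vowels (before a back vowel).
datupa ~ dasuha — Debel t corresponds to Deminu s between vowels (before a back vowel).
Applying these to Debel 'bubutu':
  bubutu → buvutu   (b→v between vowels (before a back vowel))
  buvutu → buvusu   (t→s between vowels (before a back vowel))
So the Deminu cognate is 'buvusu'.

buvusu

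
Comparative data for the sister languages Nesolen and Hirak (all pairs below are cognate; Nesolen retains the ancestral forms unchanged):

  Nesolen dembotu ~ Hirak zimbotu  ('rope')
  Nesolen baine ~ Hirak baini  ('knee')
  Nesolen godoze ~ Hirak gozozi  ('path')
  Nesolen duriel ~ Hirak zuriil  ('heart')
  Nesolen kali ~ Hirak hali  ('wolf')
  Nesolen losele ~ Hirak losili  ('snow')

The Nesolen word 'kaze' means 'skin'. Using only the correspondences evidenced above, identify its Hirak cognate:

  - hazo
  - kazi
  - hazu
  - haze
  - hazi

kali ~ hali — Nesolen k corresponds to Hirak h word-initially before a back vowel.
baine ~ baini, godoze ~ gozozi — Nesolen e corresponds to Hirak i word-finally.
Applying these to Nesolen 'kaze':
  kaze → haze   (k→h word-initially before a back vowel)
  haze → hazi   (e→i word-finally)
So the Hirak cognate is 'hazi'.

hazi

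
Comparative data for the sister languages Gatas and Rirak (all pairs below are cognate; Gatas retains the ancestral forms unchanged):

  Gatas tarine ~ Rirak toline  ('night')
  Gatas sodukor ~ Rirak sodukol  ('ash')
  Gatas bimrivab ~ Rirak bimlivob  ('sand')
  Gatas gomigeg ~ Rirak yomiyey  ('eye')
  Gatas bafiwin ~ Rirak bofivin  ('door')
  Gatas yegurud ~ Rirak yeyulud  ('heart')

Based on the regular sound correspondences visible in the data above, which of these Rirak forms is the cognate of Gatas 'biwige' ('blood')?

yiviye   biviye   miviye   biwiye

biviye

bafiwin ~ bofivin — Gatas w corresponds to Rirak v between vowels (before a front vowel).
gomigeg ~ yomiyey — Gatas g corresponds to Rirak y between vowels (before a front vowel).
Applying these to Gatas 'biwige':
  biwige → bivige   (w→v between vowels (before a front vowel))
  bivige → biviye   (g→y between vowels (before a front vowel))
So the Rirak cognate is 'biviye'.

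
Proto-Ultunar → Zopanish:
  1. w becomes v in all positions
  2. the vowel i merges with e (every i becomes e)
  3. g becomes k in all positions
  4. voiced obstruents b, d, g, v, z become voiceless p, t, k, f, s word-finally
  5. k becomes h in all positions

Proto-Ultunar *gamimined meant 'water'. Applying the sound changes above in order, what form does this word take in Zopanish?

hamemenet

Zopanish: start from *gamimined.
  rule 1: no change — gamimined
  rule 2 (vowel merger): gamimined → gamemened
  rule 3 (unconditioned shift): gamemened → kamemened
  rule 4 (final devoicing): kamemened → kamemenet
  rule 5 (unconditioned shift): kamemenet → hamemenet
  ⇒ Zopanish hamemenet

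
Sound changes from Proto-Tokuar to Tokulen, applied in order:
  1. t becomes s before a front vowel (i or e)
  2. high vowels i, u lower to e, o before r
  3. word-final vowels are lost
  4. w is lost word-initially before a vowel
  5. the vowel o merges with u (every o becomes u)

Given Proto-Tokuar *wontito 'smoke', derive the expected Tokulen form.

unsit

Tokulen: *wontito > wonsito > wonsit > onsit > unsit  (by palatalisation, apocope, glide loss, vowel merger)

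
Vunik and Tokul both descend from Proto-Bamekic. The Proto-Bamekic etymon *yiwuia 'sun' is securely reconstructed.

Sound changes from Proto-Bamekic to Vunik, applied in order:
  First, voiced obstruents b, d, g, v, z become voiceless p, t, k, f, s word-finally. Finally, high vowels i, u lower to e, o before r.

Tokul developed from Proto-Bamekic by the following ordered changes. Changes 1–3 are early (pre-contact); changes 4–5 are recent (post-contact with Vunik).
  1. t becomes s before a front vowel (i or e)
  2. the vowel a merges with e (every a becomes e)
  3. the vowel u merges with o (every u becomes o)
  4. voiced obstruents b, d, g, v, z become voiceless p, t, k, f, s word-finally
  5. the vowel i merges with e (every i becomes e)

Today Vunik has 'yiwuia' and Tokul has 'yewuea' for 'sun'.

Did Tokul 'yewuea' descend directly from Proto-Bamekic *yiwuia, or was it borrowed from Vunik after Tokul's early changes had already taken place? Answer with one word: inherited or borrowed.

borrowed

If inherited, *yiwuia would pass through all of Tokul's changes:
Tokul: *yiwuia
  yiwuia (rule 1 does not apply)
  yiwuia → yiwuie   [vowel merger]
  yiwuie → yiwoie   [vowel merger]
  yiwoie (rule 4 does not apply)
  yiwoie → yewoee   [vowel merger]
  giving Tokul yewoee.
If borrowed from Vunik 'yiwuia' after the early changes, it would undergo only the recent ones:
  rule 4 (final devoicing): no change (yiwuia)
  rule 5 (vowel merger): yiwuia → yewuea
  ⇒ as a loan: yewuea
Tokul 'yewuea' matches the loan outcome 'yewuea', not the inherited 'yewoee' — it skipped the early Tokul changes, so it was borrowed from Vunik.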